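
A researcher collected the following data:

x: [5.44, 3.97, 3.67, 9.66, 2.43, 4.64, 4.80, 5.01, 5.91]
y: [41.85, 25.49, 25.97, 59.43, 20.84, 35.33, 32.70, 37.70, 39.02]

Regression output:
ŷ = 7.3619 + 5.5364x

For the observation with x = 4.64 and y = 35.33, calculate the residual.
Residual = 2.2792

The residual is the difference between the actual value and the predicted value:

Residual = y - ŷ

Step 1: Calculate predicted value
ŷ = 7.3619 + 5.5364 × 4.64
ŷ = 33.0508

Step 2: Calculate residual
Residual = 35.33 - 33.0508
Residual = 2.2792

Sign check: y > ŷ, so the point is above the line and the fit underestimates here.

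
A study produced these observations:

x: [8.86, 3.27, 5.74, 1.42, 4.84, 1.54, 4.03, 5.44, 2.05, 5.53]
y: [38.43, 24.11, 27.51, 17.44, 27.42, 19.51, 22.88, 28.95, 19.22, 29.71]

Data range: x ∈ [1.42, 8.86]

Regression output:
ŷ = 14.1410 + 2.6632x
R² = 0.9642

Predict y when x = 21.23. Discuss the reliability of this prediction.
ŷ = 70.6807 (extrapolation — x = 21.23 lies outside [1.42, 8.86], so reliability is low).

Prediction calculation:
ŷ = 14.1410 + 2.6632 × 21.23
ŷ = 70.6807

Reliability:
- Data range: x ∈ [1.42, 8.86]
- Prediction point: x = 21.23 is 12.37 units above the observed range → this is EXTRAPOLATION, not interpolation

Why that matters here:
- The linear relationship may not hold outside the observed range
- There are no observations near this x to validate the fitted line there

The R² = 0.9642 only validates the fit within [1.42, 8.86]; treat ŷ = 70.6807 with caution.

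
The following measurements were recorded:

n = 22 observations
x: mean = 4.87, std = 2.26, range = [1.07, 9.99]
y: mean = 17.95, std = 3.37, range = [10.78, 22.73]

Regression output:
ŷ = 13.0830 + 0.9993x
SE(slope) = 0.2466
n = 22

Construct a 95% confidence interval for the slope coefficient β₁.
The 95% CI for β₁ is (0.4849, 1.5137)

Confidence interval for the slope:

The 95% CI for β₁ is: β̂₁ ± t*(α/2, n-2) × SE(β̂₁)

Step 1: Find critical t-value
- Confidence level = 0.95
- Degrees of freedom = n - 2 = 22 - 2 = 20
- t*(α/2, 20) = 2.0860

Step 2: Calculate margin of error
Margin = 2.0860 × 0.2466 = 0.5144

Step 3: Construct interval
CI = 0.9993 ± 0.5144
CI = (0.4849, 1.5137)

Interpretation: We are 95% confident that the true slope β₁ lies between 0.4849 and 1.5137.
The interval does not include 0, suggesting a significant linear relationship.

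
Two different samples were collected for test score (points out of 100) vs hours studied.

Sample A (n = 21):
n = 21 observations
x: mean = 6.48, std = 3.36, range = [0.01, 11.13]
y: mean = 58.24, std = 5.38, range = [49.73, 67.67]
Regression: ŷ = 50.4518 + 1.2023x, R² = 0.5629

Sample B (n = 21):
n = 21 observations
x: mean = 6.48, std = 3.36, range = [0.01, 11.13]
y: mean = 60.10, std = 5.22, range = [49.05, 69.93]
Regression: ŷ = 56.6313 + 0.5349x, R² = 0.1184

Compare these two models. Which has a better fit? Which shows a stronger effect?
Model A has the better fit (R² = 0.5629 vs 0.1184). Model A shows the stronger effect (|β₁| = 1.2023 vs 0.5349).

Model Comparison:

Fit — compare R²:
- Model A: R² = 0.5629 → 56.29% of variance in test score explained
- Model B: R² = 0.1184 → 11.84% of variance in test score explained
- 0.5629 > 0.1184 → Model A has the better fit

Strength of effect — compare |β₁|:
- Model A: β₁ = 1.2023 → predicted test score rises 1.2023 points per additional hour of study time
- Model B: β₁ = 0.5349 → predicted test score rises 0.5349 points per additional hour of study time
- |1.2023| > |0.5349| → Model A shows the stronger marginal effect

Notes:
- A better fit (higher R²) doesn't necessarily mean a more important relationship.
- The two samples could reflect different populations, time periods, or measurement quality.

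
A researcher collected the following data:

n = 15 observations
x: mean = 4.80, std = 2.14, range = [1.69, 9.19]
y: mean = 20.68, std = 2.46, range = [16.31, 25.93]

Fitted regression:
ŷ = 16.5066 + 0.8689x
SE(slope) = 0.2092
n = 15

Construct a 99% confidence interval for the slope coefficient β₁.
The 99% CI for β₁ is (0.2387, 1.4991)

Confidence interval for the slope:

The 99% CI for β₁ is: β̂₁ ± t*(α/2, n-2) × SE(β̂₁)

Step 1: Find critical t-value
- Confidence level = 0.99
- Degrees of freedom = n - 2 = 15 - 2 = 13
- t*(α/2, 13) = 3.0123

Step 2: Calculate margin of error
Margin = 3.0123 × 0.2092 = 0.6302

Step 3: Construct interval
CI = 0.8689 ± 0.6302
CI = (0.2387, 1.4991)

Interpretation: intervals built this way capture the true β₁ in 99% of repeated samples; here the plausible range for the per-unit effect of x on y is 0.2387 to 1.4991.
Since 0 is outside the interval, a two-sided test at α = 0.01 would reject H₀: β₁ = 0.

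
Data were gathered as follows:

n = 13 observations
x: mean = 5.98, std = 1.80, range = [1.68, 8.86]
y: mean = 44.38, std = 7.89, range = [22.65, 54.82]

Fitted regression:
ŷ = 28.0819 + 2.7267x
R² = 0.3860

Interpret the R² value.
The model explains 38.60% of the variance in y (R² = 0.3860), leaving 61.40% unexplained; the fit is moderate.

The coefficient of determination R² is the fraction of the total variation in y that the fitted line accounts for.

Here R² = 0.3860:
- Explained: 38.60% of the variation in y
- Unexplained (residual): 100% − 38.60% = 61.40%
- Rule of thumb (below 0.3 weak; 0.3 to below 0.7 moderate; 0.7 and above strong) → moderate

Equivalently, for simple linear regression R² = r², so |r| = √0.3860 ≈ 0.6213.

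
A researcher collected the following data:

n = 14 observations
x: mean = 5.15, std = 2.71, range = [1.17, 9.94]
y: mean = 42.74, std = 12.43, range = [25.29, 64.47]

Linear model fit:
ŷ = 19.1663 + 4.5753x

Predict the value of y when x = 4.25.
ŷ = 38.6113

x = 4.25 lies inside the observed range [1.17, 9.94], so the fitted equation applies directly:

ŷ = 19.1663 + 4.5753 × 4.25
ŷ = 19.1663 + 19.4450
ŷ = 38.6113

This is a point prediction; actual observations scatter around it by roughly the residual standard deviation.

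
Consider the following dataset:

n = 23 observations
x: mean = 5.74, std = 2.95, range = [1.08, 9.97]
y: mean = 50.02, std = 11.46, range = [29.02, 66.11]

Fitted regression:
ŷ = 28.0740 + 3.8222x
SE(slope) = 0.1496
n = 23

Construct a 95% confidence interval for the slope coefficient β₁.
The 95% CI for β₁ is (3.5111, 4.1333)

Confidence interval for the slope:

The 95% CI for β₁ is: β̂₁ ± t*(α/2, n-2) × SE(β̂₁)

Step 1: Find critical t-value
- Confidence level = 0.95
- Degrees of freedom = n - 2 = 23 - 2 = 21
- t*(α/2, 21) = 2.0796

Step 2: Calculate margin of error
Margin = 2.0796 × 0.1496 = 0.3111

Step 3: Construct interval
CI = 3.8222 ± 0.3111
CI = (3.5111, 4.1333)

Interpretation: each one-unit increase in x is associated with a change in mean y of between 3.5111 and 4.1333, with 95% confidence.
The interval does not include 0, suggesting a significant linear relationship.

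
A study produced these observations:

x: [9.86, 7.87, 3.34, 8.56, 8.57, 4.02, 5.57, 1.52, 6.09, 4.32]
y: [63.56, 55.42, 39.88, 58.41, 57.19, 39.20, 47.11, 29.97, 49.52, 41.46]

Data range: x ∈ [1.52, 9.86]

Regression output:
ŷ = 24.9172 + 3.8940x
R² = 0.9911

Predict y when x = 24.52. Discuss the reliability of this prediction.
The equation gives ŷ = 120.3981; however x = 24.52 is 14.66 units above the observed range, so this extrapolated value should not be trusted.

Prediction calculation:
ŷ = 24.9172 + 3.8940 × 24.52
ŷ = 120.3981

Reliability:
- Data range: x ∈ [1.52, 9.86]
- Prediction point: x = 24.52 is 14.66 units above the observed range → this is EXTRAPOLATION, not interpolation

Why that matters here:
- R² describes fit only over the sampled x values; it says nothing about behaviour beyond them
- The linear relationship may not hold outside the observed range
- The standard error of prediction grows with (x − x̄)², and x = 24.52 is far from x̄ = 5.97

The R² = 0.9911 only validates the fit within [1.52, 9.86]; treat ŷ = 120.3981 with caution.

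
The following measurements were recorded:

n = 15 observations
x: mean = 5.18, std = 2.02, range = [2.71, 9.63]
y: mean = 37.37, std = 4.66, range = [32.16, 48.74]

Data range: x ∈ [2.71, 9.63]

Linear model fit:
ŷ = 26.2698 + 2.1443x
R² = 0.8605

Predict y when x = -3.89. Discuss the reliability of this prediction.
ŷ = 17.9285, but this is extrapolation (below the data range [2.71, 9.63]) and may be unreliable.

Prediction calculation:
ŷ = 26.2698 + 2.1443 × (-3.89)
ŷ = 17.9285

Reliability:
- Data range: x ∈ [2.71, 9.63]
- Prediction point: x = -3.89 is 6.60 units below the observed range → this is EXTRAPOLATION, not interpolation

Why that matters here:
- The standard error of prediction grows with (x − x̄)², and x = -3.89 is far from x̄ = 5.18
- There are no observations near this x to validate the fitted line there
- R² describes fit only over the sampled x values; it says nothing about behaviour beyond them

The R² = 0.8605 only validates the fit within [2.71, 9.63]; treat ŷ = 17.9285 with caution.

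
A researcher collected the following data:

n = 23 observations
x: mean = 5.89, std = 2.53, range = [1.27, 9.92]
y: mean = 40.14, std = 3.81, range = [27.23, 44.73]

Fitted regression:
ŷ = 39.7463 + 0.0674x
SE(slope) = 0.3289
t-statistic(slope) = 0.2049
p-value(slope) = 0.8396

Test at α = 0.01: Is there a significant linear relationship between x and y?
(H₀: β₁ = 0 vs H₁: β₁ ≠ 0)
Since p-value = 0.8396 ≥ α = 0.01, fail to reject H₀ — the slope is not significantly different from 0.

Hypothesis test for the slope coefficient:

H₀: β₁ = 0 (no linear relationship)
H₁: β₁ ≠ 0 (linear relationship exists)

Test statistic: t = β̂₁ / SE(β̂₁) = 0.0674 / 0.3289 = 0.2049

With df = 21, the two-sided p-value for |t| = 0.2049 is 0.8396.

Decision rule: reject H₀ if p-value < α.
p-value = 0.8396 ≥ α = 0.01 → fail to reject H₀.

At α = 0.01 the data do not provide convincing evidence of a nonzero slope.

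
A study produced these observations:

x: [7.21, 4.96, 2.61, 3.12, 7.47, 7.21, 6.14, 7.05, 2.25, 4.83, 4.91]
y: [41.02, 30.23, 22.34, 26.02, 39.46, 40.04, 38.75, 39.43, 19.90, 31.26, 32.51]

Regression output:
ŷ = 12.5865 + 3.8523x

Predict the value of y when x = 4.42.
ŷ = 29.6137

To predict y for x = 4.42, substitute into the regression equation:

ŷ = 12.5865 + 3.8523 × 4.42
ŷ = 12.5865 + 17.0272
ŷ = 29.6137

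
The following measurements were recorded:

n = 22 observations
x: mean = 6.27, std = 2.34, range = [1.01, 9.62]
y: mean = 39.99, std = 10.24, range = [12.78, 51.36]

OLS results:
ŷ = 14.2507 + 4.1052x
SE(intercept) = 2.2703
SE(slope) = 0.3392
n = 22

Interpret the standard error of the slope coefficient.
SE(β̂₁) = 0.3392 is the estimated standard deviation of the slope estimate across repeated samples; relative to β̂₁ = 4.1052 that is 8.3%, a precise estimate.

What SE measures:
- The standard error quantifies the sampling variability of the coefficient estimate
- It is the estimated standard deviation of β̂₁ across hypothetical repeated samples of the same size
- Smaller SE → more precise estimate

Relative precision:
- SE / |β̂₁| = 0.3392 / 4.1052 = 8.3%
- Rule of thumb (under 20%: precise; 20% to under 50%: moderately precise; 50% or more: imprecise) → precise

Link to the t-test: t = β̂₁ / SE(β̂₁) = 4.1052 / 0.3392 = 12.1026, the statistic for H₀: β₁ = 0.

What drives SE(β̂₁): larger n (here n = 22) → smaller SE.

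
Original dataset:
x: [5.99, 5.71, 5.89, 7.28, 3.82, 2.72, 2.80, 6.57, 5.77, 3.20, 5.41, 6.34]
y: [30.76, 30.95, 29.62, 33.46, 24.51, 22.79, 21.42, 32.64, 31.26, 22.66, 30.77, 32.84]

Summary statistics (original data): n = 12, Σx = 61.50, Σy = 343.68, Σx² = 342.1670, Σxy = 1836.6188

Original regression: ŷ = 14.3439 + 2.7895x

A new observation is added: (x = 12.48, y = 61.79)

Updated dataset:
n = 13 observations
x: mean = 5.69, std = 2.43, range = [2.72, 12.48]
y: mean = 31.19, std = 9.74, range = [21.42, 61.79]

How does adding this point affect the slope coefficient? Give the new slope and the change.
The slope changes from 2.7895 to 3.9046 (change of +1.1151, or +40.0%).

The new point has HIGH LEVERAGE: x = 12.48 is far from the original mean x̄ = 61.50/12 ≈ 5.13 (original range [2.72, 7.28]).

Step 1: Update the sums with the new point (n goes from 12 to 13)
Σx  = 61.50 + 12.48 = 73.98
Σy  = 343.68 + 61.79 = 405.47
Σx² = 342.1670 + 12.48² = 342.1670 + 155.7504 = 497.9174
Σxy = 1836.6188 + 12.48×61.79 = 1836.6188 + 771.1392 = 2607.7580

Step 2: Recompute the slope with b₁ = (nΣxy − ΣxΣy) / (nΣx² − (Σx)²)
Numerator   = 13×2607.7580 − 73.98×405.47 = 33900.8540 − 29996.6706 = 3904.1834
Denominator = 13×497.9174 − 73.98² = 6472.9262 − 5473.0404 = 999.8858
b₁(new) = 3904.1834 / 999.8858 = 3.9046

(Same formula on the original sums: (12×1836.6188 − 61.50×343.68) / (12×342.1670 − 61.50²) = 903.1056 / 323.7540 = 2.7895, matching the given fit.)

Step 3: Change in slope
Δβ₁ = 3.9046 − 2.7895 = +1.1151
Relative change = +1.1151 / 2.7895 × 100% = +40.0%
→ the slope increases when the point is added.

A high-leverage point only changes the slope if it is off the original line; here y = 61.79 is above the original trend, so the slope increases.
In practice: examine leverage (hᵢ) and Cook's distance rather than deleting it automatically.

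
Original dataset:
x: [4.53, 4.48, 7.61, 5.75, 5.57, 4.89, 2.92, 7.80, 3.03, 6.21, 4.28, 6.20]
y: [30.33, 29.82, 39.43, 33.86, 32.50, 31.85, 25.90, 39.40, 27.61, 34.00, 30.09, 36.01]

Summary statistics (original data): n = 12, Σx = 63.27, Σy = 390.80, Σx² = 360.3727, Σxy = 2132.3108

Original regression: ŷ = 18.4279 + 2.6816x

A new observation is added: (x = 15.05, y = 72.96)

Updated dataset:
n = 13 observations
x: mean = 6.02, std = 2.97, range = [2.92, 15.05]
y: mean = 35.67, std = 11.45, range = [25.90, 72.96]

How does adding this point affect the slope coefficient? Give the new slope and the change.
New slope β₁ = 3.7937 versus 2.6816 before: a change of +1.1121 (+41.5%).

The new point has HIGH LEVERAGE: x = 15.05 is far from the original mean x̄ = 63.27/12 ≈ 5.27 (original range [2.92, 7.80]).

Step 1: Update the sums with the new point (n goes from 12 to 13)
Σx  = 63.27 + 15.05 = 78.32
Σy  = 390.80 + 72.96 = 463.76
Σx² = 360.3727 + 15.05² = 360.3727 + 226.5025 = 586.8752
Σxy = 2132.3108 + 15.05×72.96 = 2132.3108 + 1098.0480 = 3230.3588

Step 2: Recompute the slope with b₁ = (nΣxy − ΣxΣy) / (nΣx² − (Σx)²)
Numerator   = 13×3230.3588 − 78.32×463.76 = 41994.6644 − 36321.6832 = 5672.9812
Denominator = 13×586.8752 − 78.32² = 7629.3776 − 6134.0224 = 1495.3552
b₁(new) = 5672.9812 / 1495.3552 = 3.7937

(Same formula on the original sums: (12×2132.3108 − 63.27×390.80) / (12×360.3727 − 63.27²) = 861.8136 / 321.3795 = 2.6816, matching the given fit.)

Step 3: Change in slope
Δβ₁ = 3.7937 − 2.6816 = +1.1121
Relative change = +1.1121 / 2.6816 × 100% = +41.5%
→ the slope increases when the point is added.

Because the point sits above the extension of the original line at a high-leverage x, it tilts the fit up.
In practice: examine leverage (hᵢ) and Cook's distance rather than deleting it automatically.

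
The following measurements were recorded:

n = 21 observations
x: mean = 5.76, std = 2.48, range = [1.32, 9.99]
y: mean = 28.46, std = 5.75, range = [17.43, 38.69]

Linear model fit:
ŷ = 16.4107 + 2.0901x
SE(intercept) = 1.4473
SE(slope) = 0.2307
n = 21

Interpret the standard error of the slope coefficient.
SE(β̂₁) = 0.2307 is the estimated standard deviation of the slope estimate across repeated samples; relative to β̂₁ = 2.0901 that is 11.0%, a precise estimate.

SE(β̂₁) = 0.2307 says: if we drew many samples of n = 21 from the same population and refit each time, the fitted slopes would scatter with a standard deviation of roughly 0.2307 around the true β₁.

Relative precision:
- SE / |β̂₁| = 0.2307 / 2.0901 = 11.0%
- Rule of thumb (under 20%: precise; 20% to under 50%: moderately precise; 50% or more: imprecise) → precise

Rough 95% range (±2 SE): 2.0901 ± 0.4614 → (1.6287, 2.5515).

What drives SE(β̂₁): wider spread of x values → smaller SE.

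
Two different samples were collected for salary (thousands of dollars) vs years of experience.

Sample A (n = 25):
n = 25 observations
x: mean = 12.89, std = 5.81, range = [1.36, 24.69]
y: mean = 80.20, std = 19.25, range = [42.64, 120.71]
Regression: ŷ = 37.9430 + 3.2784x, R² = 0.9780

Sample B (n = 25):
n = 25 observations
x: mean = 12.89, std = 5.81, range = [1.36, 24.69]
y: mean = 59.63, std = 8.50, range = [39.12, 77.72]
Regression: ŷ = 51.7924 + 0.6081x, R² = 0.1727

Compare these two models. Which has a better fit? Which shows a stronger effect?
Model A has the better fit (R² = 0.9780 vs 0.1727). Model A shows the stronger effect (|β₁| = 3.2784 vs 0.6081).

Model Comparison:

Goodness of fit (R²):
- Model A: R² = 0.9780 → 97.80% of variance in salary explained
- Model B: R² = 0.1727 → 17.27% of variance in salary explained
- 0.9780 > 0.1727 → Model A has the better fit

Which has the larger per-year effect? (|β₁|)
- Model A: β₁ = 3.2784 → predicted salary rises 3.2784 thousand dollars per additional year of experience
- Model B: β₁ = 0.6081 → predicted salary rises 0.6081 thousand dollars per additional year of experience
- |3.2784| > |0.6081| → Model A shows the stronger marginal effect

Notes:
- The two samples could reflect different populations, time periods, or measurement quality.
- A steeper slope doesn't make a better model if the scatter around the line is large.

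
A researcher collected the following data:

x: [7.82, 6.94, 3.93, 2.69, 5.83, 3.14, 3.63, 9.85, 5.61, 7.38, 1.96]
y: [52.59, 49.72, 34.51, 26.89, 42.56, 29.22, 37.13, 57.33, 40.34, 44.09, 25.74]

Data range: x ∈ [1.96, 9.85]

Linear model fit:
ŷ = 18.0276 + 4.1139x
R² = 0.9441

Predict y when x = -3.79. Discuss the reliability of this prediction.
ŷ = 2.4359 (extrapolation — x = -3.79 lies outside [1.96, 9.85], so reliability is low).

Prediction calculation:
ŷ = 18.0276 + 4.1139 × (-3.79)
ŷ = 2.4359

Reliability:
- Data range: x ∈ [1.96, 9.85]
- Prediction point: x = -3.79 is 5.75 units below the observed range → this is EXTRAPOLATION, not interpolation

Why that matters here:
- The linear relationship may not hold outside the observed range
- There are no observations near this x to validate the fitted line there

The R² = 0.9441 only validates the fit within [1.96, 9.85]; treat ŷ = 2.4359 with caution.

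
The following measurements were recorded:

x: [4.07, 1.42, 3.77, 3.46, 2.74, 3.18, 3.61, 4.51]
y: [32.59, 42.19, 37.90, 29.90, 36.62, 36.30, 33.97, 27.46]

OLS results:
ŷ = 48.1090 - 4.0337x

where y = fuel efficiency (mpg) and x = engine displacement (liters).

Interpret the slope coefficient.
On average, fuel efficiency is about 4.0337 mpg lower for every extra liter of engine displacement.

The slope coefficient β₁ = -4.0337 represents the marginal effect of engine displacement on fuel efficiency.

Interpretation:
- Engine displacement up by 1 liter → predicted fuel efficiency decreases by 4.0337 mpg
- The effect is assumed constant over the observed range of x (linearity)

The intercept β₀ = 48.1090 is the predicted fuel efficiency when engine displacement = 0; since the smallest observed x is 1.42, this is an extrapolation and mainly anchors the line.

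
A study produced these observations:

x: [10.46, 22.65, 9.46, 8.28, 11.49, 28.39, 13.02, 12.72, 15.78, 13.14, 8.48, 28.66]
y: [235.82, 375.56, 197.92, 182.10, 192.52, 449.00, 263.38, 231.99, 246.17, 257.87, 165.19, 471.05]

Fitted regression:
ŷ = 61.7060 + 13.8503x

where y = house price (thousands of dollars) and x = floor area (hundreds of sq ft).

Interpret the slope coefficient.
For each additional hundred sq ft of floor area, predicted house price increases by approximately 13.8503 thousand dollars.

The slope β₁ = 13.8503 gives the rate at which the fitted house price changes with floor area.

Interpretation:
- Floor area up by 1 hundred sq ft → predicted house price increases by 13.8503 thousand dollars
- The effect is assumed constant over the observed range of x (linearity)
- The sign (+) gives the direction; the magnitude 13.8503 gives the size of the effect per hundred sq ft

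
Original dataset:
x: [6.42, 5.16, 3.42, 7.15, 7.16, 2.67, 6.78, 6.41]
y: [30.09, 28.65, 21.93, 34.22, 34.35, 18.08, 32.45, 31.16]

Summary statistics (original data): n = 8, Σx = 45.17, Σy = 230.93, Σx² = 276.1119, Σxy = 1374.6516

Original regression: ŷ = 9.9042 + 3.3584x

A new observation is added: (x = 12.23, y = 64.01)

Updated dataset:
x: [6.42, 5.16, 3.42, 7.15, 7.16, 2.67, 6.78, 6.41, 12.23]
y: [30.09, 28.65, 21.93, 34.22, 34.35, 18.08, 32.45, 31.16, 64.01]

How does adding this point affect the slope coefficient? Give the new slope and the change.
Adding the point moves β₁ from 3.3584 to 4.6381, i.e. it increases by 1.2797 (+38.1%).

x = 12.23 lies well outside the original x-range [2.67, 7.16] (x̄ ≈ 5.65), so this observation has high leverage and can move the slope substantially.

Step 1: Update the sums with the new point (n goes from 8 to 9)
Σx  = 45.17 + 12.23 = 57.40
Σy  = 230.93 + 64.01 = 294.94
Σx² = 276.1119 + 12.23² = 276.1119 + 149.5729 = 425.6848
Σxy = 1374.6516 + 12.23×64.01 = 1374.6516 + 782.8423 = 2157.4939

Step 2: Recompute the slope with b₁ = (nΣxy − ΣxΣy) / (nΣx² − (Σx)²)
Numerator   = 9×2157.4939 − 57.40×294.94 = 19417.4451 − 16929.5560 = 2487.8891
Denominator = 9×425.6848 − 57.40² = 3831.1632 − 3294.7600 = 536.4032
b₁(new) = 2487.8891 / 536.4032 = 4.6381

(Same formula on the original sums: (8×1374.6516 − 45.17×230.93) / (8×276.1119 − 45.17²) = 566.1047 / 168.5663 = 3.3584, matching the given fit.)

Step 3: Change in slope
Δβ₁ = 4.6381 − 3.3584 = +1.2797
Relative change = +1.2797 / 3.3584 × 100% = +38.1%
→ the slope increases when the point is added.

A high-leverage point only changes the slope if it is off the original line; here y = 64.01 is above the original trend, so the slope increases.
In practice: investigate whether it comes from the same population as the rest of the sample.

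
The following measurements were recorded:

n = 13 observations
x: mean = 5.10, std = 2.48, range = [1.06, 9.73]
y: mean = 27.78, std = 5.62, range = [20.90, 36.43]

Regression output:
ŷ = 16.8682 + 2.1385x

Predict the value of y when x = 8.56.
ŷ = 35.1738

To predict y for x = 8.56, substitute into the regression equation:

ŷ = 16.8682 + 2.1385 × 8.56
ŷ = 16.8682 + 18.3056
ŷ = 35.1738

This is the fitted mean response at that x — an individual observation would come with a wider prediction interval.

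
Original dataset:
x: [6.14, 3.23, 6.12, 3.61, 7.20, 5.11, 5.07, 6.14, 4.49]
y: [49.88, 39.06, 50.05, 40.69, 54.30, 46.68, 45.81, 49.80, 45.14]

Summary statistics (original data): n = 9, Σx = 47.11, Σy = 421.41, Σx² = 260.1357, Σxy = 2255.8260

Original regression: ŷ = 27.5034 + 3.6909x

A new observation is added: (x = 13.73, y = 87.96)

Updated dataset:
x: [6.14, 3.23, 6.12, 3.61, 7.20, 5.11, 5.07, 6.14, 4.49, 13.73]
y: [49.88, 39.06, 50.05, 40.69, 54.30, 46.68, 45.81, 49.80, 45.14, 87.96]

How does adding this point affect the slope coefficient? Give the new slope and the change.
The slope changes from 3.6909 to 4.6436 (change of +0.9527, or +25.8%).

x = 13.73 lies well outside the original x-range [3.23, 7.20] (x̄ ≈ 5.23), so this observation has high leverage and can move the slope substantially.

Step 1: Update the sums with the new point (n goes from 9 to 10)
Σx  = 47.11 + 13.73 = 60.84
Σy  = 421.41 + 87.96 = 509.37
Σx² = 260.1357 + 13.73² = 260.1357 + 188.5129 = 448.6486
Σxy = 2255.8260 + 13.73×87.96 = 2255.8260 + 1207.6908 = 3463.5168

Step 2: Recompute the slope with b₁ = (nΣxy − ΣxΣy) / (nΣx² − (Σx)²)
Numerator   = 10×3463.5168 − 60.84×509.37 = 34635.1680 − 30990.0708 = 3645.0972
Denominator = 10×448.6486 − 60.84² = 4486.4860 − 3701.5056 = 784.9804
b₁(new) = 3645.0972 / 784.9804 = 4.6436

(Same formula on the original sums: (9×2255.8260 − 47.11×421.41) / (9×260.1357 − 47.11²) = 449.8089 / 121.8692 = 3.6909, matching the given fit.)

Step 3: Change in slope
Δβ₁ = 4.6436 − 3.6909 = +0.9527
Relative change = +0.9527 / 3.6909 × 100% = +25.8%
→ the slope increases when the point is added.

A high-leverage point only changes the slope if it is off the original line; here y = 87.96 is above the original trend, so the slope increases.
In practice: investigate whether it comes from the same population as the rest of the sample.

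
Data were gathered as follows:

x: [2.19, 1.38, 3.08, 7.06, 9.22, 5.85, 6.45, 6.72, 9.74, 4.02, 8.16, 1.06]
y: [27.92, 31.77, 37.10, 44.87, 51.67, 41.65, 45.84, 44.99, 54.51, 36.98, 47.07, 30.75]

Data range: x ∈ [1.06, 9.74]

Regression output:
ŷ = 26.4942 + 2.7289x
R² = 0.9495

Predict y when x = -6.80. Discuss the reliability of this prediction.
The equation gives ŷ = 7.9377; however x = -6.80 is 7.86 units below the observed range, so this extrapolated value should not be trusted.

Prediction calculation:
ŷ = 26.4942 + 2.7289 × (-6.80)
ŷ = 7.9377

Reliability:
- Data range: x ∈ [1.06, 9.74]
- Prediction point: x = -6.80 is 7.86 units below the observed range → this is EXTRAPOLATION, not interpolation

Why that matters here:
- R² describes fit only over the sampled x values; it says nothing about behaviour beyond them
- The standard error of prediction grows with (x − x̄)², and x = -6.80 is far from x̄ = 5.41
- There are no observations near this x to validate the fitted line there

A defensible statement: 'if the linear trend continued to x = -6.80, y would be about 7.9377' — the premise is untested.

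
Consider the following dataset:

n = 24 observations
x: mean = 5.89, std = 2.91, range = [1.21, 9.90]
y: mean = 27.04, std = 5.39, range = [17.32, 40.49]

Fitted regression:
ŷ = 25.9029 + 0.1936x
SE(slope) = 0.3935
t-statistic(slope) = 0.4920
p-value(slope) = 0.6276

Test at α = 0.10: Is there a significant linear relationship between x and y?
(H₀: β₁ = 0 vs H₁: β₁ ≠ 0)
Fail to reject H₀: p-value = 0.6276 ≥ α = 0.10. The linear relationship is not significant at the 10% level.

Hypothesis test for the slope coefficient:

H₀: β₁ = 0 (no linear relationship)
H₁: β₁ ≠ 0 (linear relationship exists)

Test statistic: t = β̂₁ / SE(β̂₁) = 0.1936 / 0.3935 = 0.4920

The p-value (0.6276) is the probability, under H₀, of a t-statistic at least as extreme as |t| = 0.4920 (two-sided, df = n − 2 = 22).

Decision rule: reject H₀ if p-value < α.
p-value = 0.6276 ≥ α = 0.10 → fail to reject H₀.

At α = 0.10 the data do not provide convincing evidence of a nonzero slope.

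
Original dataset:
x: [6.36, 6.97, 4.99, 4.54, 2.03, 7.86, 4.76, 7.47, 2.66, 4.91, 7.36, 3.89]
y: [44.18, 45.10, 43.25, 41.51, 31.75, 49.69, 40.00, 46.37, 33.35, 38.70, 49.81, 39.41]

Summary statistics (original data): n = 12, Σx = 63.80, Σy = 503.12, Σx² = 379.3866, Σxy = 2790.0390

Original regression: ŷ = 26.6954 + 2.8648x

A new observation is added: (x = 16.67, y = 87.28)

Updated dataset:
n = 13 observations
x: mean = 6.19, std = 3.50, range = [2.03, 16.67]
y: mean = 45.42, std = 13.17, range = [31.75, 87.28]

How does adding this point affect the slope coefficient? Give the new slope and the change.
The slope changes from 2.8648 to 3.7095 (change of +0.8447, or +29.5%).

The new point has HIGH LEVERAGE: x = 16.67 is far from the original mean x̄ = 63.80/12 ≈ 5.32 (original range [2.03, 7.86]).

Step 1: Update the sums with the new point (n goes from 12 to 13)
Σx  = 63.80 + 16.67 = 80.47
Σy  = 503.12 + 87.28 = 590.40
Σx² = 379.3866 + 16.67² = 379.3866 + 277.8889 = 657.2755
Σxy = 2790.0390 + 16.67×87.28 = 2790.0390 + 1454.9576 = 4244.9966

Step 2: Recompute the slope with b₁ = (nΣxy − ΣxΣy) / (nΣx² − (Σx)²)
Numerator   = 13×4244.9966 − 80.47×590.40 = 55184.9558 − 47509.4880 = 7675.4678
Denominator = 13×657.2755 − 80.47² = 8544.5815 − 6475.4209 = 2069.1606
b₁(new) = 7675.4678 / 2069.1606 = 3.7095

(Same formula on the original sums: (12×2790.0390 − 63.80×503.12) / (12×379.3866 − 63.80²) = 1381.4120 / 482.1992 = 2.8648, matching the given fit.)

Step 3: Change in slope
Δβ₁ = 3.7095 − 2.8648 = +0.8447
Relative change = +0.8447 / 2.8648 × 100% = +29.5%
→ the slope increases when the point is added.

A high-leverage point only changes the slope if it is off the original line; here y = 87.28 is above the original trend, so the slope increases.
In practice: examine leverage (hᵢ) and Cook's distance rather than deleting it automatically; refit with and without it and report both if conclusions differ.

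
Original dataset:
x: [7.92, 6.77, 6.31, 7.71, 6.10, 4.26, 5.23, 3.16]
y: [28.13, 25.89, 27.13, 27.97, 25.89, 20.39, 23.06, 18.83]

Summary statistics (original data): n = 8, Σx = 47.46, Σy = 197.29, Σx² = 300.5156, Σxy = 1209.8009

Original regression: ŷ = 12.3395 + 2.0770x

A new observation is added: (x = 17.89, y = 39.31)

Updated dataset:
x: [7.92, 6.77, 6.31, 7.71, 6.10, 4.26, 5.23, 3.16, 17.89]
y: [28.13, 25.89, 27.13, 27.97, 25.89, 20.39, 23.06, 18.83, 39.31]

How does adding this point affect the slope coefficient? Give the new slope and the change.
The slope changes from 2.0770 to 1.3357 (change of -0.7413, or -35.7%).

x = 17.89 lies well outside the original x-range [3.16, 7.92] (x̄ ≈ 5.93), so this observation has high leverage and can move the slope substantially.

Step 1: Update the sums with the new point (n goes from 8 to 9)
Σx  = 47.46 + 17.89 = 65.35
Σy  = 197.29 + 39.31 = 236.60
Σx² = 300.5156 + 17.89² = 300.5156 + 320.0521 = 620.5677
Σxy = 1209.8009 + 17.89×39.31 = 1209.8009 + 703.2559 = 1913.0568

Step 2: Recompute the slope with b₁ = (nΣxy − ΣxΣy) / (nΣx² − (Σx)²)
Numerator   = 9×1913.0568 − 65.35×236.60 = 17217.5112 − 15461.8100 = 1755.7012
Denominator = 9×620.5677 − 65.35² = 5585.1093 − 4270.6225 = 1314.4868
b₁(new) = 1755.7012 / 1314.4868 = 1.3357

(Same formula on the original sums: (8×1209.8009 − 47.46×197.29) / (8×300.5156 − 47.46²) = 315.0238 / 151.6732 = 2.0770, matching the given fit.)

Step 3: Change in slope
Δβ₁ = 1.3357 − 2.0770 = -0.7413
Relative change = -0.7413 / 2.0770 × 100% = -35.7%
→ the slope decreases when the point is added.

A high-leverage point only changes the slope if it is off the original line; here y = 39.31 is below the original trend, so the slope decreases.
In practice: refit with and without it and report both if conclusions differ; investigate whether it comes from the same population as the rest of the sample.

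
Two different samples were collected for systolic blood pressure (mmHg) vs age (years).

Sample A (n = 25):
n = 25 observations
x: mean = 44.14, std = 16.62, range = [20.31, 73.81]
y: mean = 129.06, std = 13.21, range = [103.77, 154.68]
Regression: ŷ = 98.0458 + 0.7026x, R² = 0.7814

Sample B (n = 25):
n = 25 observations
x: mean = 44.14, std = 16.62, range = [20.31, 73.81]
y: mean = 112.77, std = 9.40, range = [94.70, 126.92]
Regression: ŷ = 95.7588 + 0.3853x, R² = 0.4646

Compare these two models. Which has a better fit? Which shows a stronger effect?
Model A has the better fit (R² = 0.7814 vs 0.4646). Model A shows the stronger effect (|β₁| = 0.7026 vs 0.3853).

Model Comparison:

Fit — compare R²:
- Model A: R² = 0.7814 → 78.14% of variance in blood pressure explained
- Model B: R² = 0.4646 → 46.46% of variance in blood pressure explained
- 0.7814 > 0.4646 → Model A has the better fit

Strength of effect — compare |β₁|:
- Model A: β₁ = 0.7026 → predicted blood pressure rises 0.7026 mmHg per additional year of age
- Model B: β₁ = 0.3853 → predicted blood pressure rises 0.3853 mmHg per additional year of age
- |0.7026| > |0.3853| → Model A shows the stronger marginal effect

Note: A steeper slope doesn't make a better model if the scatter around the line is large.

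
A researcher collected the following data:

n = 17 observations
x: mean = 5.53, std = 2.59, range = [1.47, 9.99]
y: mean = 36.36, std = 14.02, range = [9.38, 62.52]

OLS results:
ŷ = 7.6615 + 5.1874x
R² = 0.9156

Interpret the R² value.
R² = 0.9156 means 91.56% of the variation in y is explained by the linear relationship with x. This indicates a strong fit.

The coefficient of determination R² is the fraction of the total variation in y that the fitted line accounts for.

Here R² = 0.9156:
- Explained: 91.56% of the variation in y
- Unexplained (residual): 100% − 91.56% = 8.44%
- Rule of thumb (below 0.3 weak; 0.3 to below 0.7 moderate; 0.7 and above strong) → strong

Calculation: R² = 1 − (SS_res / SS_tot), where SS_res is the sum of squared residuals and SS_tot the total sum of squares.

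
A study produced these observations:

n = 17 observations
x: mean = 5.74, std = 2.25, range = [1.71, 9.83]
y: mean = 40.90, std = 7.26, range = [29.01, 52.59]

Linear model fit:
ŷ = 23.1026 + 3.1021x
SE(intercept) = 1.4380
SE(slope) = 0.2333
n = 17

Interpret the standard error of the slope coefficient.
SE(slope) = 0.2333 measures the uncertainty in the estimated slope. The coefficient is estimated precisely (SE/|β̂₁| = 7.5%).

SE(β̂₁) = 0.2333 says: if we drew many samples of n = 17 from the same population and refit each time, the fitted slopes would scatter with a standard deviation of roughly 0.2333 around the true β₁.

Relative precision:
- SE / |β̂₁| = 0.2333 / 3.1021 = 7.5%
- Rule of thumb (under 20%: precise; 20% to under 50%: moderately precise; 50% or more: imprecise) → precise

Link to interval estimation: a confidence interval for β₁ is β̂₁ ± t* × 0.2333, so SE sets the half-width per unit of t*.

What drives SE(β̂₁): more residual scatter → larger SE; larger n (here n = 17) → smaller SE.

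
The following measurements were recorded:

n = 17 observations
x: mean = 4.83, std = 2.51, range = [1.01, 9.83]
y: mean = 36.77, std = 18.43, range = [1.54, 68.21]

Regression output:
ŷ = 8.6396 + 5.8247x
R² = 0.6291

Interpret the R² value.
R² = 0.6291 means 62.91% of the variation in y is explained by the linear relationship with x. This indicates a moderate fit.

R² (coefficient of determination) measures the proportion of variance in y explained by the regression model.

Here R² = 0.6291:
- Explained: 62.91% of the variation in y
- Unexplained (residual): 100% − 62.91% = 37.09%
- Rule of thumb (below 0.3 weak; 0.3 to below 0.7 moderate; 0.7 and above strong) → moderate

Equivalently, for simple linear regression R² = r², so |r| = √0.6291 ≈ 0.7932.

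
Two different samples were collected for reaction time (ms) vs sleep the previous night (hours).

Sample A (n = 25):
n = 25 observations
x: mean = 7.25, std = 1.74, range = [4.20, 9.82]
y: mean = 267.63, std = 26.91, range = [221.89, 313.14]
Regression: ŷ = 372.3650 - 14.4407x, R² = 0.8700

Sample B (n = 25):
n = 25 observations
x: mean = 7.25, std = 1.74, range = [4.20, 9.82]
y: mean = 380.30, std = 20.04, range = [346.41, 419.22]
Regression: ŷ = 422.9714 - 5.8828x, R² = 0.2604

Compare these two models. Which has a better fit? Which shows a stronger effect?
Model A has the better fit (R² = 0.8700 vs 0.2604). Model A shows the stronger effect (|β₁| = 14.4407 vs 5.8828).

Model Comparison:

Goodness of fit (R²):
- Model A: R² = 0.8700 → 87.00% of variance in reaction time explained
- Model B: R² = 0.2604 → 26.04% of variance in reaction time explained
- 0.8700 > 0.2604 → Model A has the better fit

Strength of effect — compare |β₁|:
- Model A: β₁ = -14.4407 → predicted reaction time falls 14.4407 ms per additional hour of sleep
- Model B: β₁ = -5.8828 → predicted reaction time falls 5.8828 ms per additional hour of sleep
- |-14.4407| > |-5.8828| → Model A shows the stronger marginal effect

Notes:
- A steeper slope doesn't make a better model if the scatter around the line is large.
- A better fit (higher R²) doesn't necessarily mean a more important relationship.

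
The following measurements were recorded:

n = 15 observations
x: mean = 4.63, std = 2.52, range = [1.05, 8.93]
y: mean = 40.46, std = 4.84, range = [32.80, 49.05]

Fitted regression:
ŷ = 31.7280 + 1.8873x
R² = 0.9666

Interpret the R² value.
The model explains 96.66% of the variance in y (R² = 0.9666), leaving 3.34% unexplained; the fit is strong.

R² = 1 − SS_res/SS_tot compares the residual scatter to the total scatter of y about its mean.

Here R² = 0.9666:
- Explained: 96.66% of the variation in y
- Unexplained (residual): 100% − 96.66% = 3.34%
- Rule of thumb (below 0.3 weak; 0.3 to below 0.7 moderate; 0.7 and above strong) → strong

Calculation: R² = 1 − (SS_res / SS_tot), where SS_res is the sum of squared residuals and SS_tot the total sum of squares.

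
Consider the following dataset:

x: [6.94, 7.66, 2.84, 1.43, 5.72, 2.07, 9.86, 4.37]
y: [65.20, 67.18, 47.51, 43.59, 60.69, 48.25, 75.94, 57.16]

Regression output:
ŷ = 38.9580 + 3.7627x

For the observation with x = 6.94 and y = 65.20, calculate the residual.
Residual = 0.1289

The residual is the difference between the actual value and the predicted value:

Residual = y - ŷ

Step 1: Calculate predicted value
ŷ = 38.9580 + 3.7627 × 6.94
ŷ = 65.0711

Step 2: Calculate residual
Residual = 65.20 - 65.0711
Residual = 0.1289

The residual is positive, so the observed y = 65.20 sits above the regression line (the line underestimates it by 0.1289).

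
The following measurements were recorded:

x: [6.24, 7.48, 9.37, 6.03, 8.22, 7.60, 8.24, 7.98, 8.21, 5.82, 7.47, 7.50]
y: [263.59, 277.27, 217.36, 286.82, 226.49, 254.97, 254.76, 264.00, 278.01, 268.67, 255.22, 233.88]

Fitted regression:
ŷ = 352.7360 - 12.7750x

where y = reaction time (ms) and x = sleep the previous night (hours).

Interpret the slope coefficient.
For each additional hour of sleep, predicted reaction time decreases by approximately 12.7750 ms.

The slope coefficient β₁ = -12.7750 represents the marginal effect of sleep on reaction time.

Interpretation:
- Sleep up by 1 hour → predicted reaction time decreases by 12.7750 ms
- The effect is assumed constant over the observed range of x (linearity)

(β₀ = 352.7360 is the fitted value at x = 0 and is not part of the slope interpretation.)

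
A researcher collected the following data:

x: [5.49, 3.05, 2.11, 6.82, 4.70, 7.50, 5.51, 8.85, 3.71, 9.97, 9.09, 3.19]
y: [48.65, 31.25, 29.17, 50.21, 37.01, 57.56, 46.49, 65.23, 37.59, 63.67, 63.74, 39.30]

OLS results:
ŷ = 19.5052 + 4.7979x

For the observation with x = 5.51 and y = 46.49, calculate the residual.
Residual = 0.5484

The residual is the difference between the actual value and the predicted value:

Residual = y - ŷ

Step 1: Calculate predicted value
ŷ = 19.5052 + 4.7979 × 5.51
ŷ = 45.9416

Step 2: Calculate residual
Residual = 46.49 - 45.9416
Residual = 0.5484

Interpretation: the model underestimates the actual value by 0.5484 at this point (positive residual → observation lies above the fitted line).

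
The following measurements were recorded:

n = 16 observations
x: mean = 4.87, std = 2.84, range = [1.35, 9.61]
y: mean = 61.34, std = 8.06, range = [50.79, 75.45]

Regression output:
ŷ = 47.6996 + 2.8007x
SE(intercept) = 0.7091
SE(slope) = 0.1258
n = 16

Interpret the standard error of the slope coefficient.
The slope 2.8007 is pinned down to within about ±0.1258 (one SE) by these data — relative uncertainty 4.5%, i.e. precise.

What SE measures:
- The standard error quantifies the sampling variability of the coefficient estimate
- It is the estimated standard deviation of β̂₁ across hypothetical repeated samples of the same size
- Smaller SE → more precise estimate

Relative precision:
- SE / |β̂₁| = 0.1258 / 2.8007 = 4.5%
- Rule of thumb (under 20%: precise; 20% to under 50%: moderately precise; 50% or more: imprecise) → precise

Link to the t-test: t = β̂₁ / SE(β̂₁) = 2.8007 / 0.1258 = 22.2631, the statistic for H₀: β₁ = 0.

What drives SE(β̂₁): wider spread of x values → smaller SE; larger n (here n = 16) → smaller SE.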